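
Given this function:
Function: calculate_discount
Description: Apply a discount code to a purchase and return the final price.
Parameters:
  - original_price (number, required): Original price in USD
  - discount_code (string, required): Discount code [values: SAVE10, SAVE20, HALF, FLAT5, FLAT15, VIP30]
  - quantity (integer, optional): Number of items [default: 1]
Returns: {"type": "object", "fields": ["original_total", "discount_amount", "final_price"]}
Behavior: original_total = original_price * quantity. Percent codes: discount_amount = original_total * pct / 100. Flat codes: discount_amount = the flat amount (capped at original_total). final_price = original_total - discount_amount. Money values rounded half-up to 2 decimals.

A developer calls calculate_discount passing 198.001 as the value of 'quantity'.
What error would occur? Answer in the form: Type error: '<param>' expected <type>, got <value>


Spec: 'quantity' is declared as integer; 198.001 is a non-integer number.
Type error: 'quantity' expected integer, got 198.001


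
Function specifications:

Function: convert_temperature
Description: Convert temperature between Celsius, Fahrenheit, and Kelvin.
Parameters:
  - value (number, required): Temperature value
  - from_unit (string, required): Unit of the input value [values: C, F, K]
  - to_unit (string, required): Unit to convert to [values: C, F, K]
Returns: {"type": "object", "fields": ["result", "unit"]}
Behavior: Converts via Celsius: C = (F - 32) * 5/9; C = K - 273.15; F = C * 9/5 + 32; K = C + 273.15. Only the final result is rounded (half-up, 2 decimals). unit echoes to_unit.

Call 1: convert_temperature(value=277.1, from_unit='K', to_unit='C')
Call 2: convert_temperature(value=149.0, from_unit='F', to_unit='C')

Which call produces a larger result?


Call 1:
  To C: 277.1 - 273.15 = 3.95
  Target is C: 3.95
  Round to 2 decimals: 3.95
  -> 3.95 C
Call 2:
  To C: (149 - 32) * 5/9 = 65
  Target is C: 65
  Round to 2 decimals: 65.0
  -> 65.0 C
Call 2 (65.0 C)


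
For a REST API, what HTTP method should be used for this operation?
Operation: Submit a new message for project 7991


GET = read, POST = create, PUT = update/replace, DELETE = remove
This operation is a create.
POST


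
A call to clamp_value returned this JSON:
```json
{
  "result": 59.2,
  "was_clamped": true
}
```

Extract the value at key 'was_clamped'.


true


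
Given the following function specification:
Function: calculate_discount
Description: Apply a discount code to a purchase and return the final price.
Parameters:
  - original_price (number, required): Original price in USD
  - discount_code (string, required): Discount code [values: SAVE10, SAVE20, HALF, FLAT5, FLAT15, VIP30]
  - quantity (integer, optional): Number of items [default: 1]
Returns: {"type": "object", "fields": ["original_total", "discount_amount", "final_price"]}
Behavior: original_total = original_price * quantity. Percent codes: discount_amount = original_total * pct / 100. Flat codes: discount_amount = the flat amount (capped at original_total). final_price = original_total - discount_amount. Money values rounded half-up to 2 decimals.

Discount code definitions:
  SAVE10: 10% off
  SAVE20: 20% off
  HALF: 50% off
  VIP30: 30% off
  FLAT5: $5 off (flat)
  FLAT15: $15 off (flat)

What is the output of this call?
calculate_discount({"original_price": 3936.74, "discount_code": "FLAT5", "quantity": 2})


original_total = 3936.74 * 2 = 7873.48
FLAT5 = $5 flat: discount_amount = min(5.00, 7873.48) = 5.00
final_price = 7873.48 - 5.00 = 7868.48
Output:
{"original_total": 7873.48, "discount_amount": 5.0, "final_price": 7868.48}


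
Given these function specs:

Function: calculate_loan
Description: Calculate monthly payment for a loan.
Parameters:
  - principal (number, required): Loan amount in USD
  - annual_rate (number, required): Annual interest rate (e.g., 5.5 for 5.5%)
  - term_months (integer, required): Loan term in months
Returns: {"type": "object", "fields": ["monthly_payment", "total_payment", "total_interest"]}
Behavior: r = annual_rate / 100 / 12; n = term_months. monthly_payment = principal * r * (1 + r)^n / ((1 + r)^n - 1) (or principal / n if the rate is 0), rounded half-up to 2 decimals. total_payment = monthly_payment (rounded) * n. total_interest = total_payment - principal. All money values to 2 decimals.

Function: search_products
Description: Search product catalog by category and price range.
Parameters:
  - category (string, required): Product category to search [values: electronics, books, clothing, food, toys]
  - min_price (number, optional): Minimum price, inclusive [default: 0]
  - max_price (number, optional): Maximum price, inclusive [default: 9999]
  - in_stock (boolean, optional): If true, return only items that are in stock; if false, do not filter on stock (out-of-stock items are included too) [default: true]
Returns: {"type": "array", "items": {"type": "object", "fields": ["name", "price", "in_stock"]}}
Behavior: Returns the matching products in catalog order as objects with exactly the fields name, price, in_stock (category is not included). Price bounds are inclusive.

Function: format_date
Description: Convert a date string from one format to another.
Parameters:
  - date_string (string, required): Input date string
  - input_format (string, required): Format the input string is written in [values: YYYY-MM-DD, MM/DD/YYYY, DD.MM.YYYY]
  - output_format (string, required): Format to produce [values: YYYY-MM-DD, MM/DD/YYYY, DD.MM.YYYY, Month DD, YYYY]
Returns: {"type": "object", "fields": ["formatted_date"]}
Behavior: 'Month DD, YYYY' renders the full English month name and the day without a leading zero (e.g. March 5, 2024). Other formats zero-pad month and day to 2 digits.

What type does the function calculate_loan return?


The calculate_loan spec declares Returns: {"type": "object", "fields": ["monthly_payment", "total_payment", "total_interest"]}
Type:
object


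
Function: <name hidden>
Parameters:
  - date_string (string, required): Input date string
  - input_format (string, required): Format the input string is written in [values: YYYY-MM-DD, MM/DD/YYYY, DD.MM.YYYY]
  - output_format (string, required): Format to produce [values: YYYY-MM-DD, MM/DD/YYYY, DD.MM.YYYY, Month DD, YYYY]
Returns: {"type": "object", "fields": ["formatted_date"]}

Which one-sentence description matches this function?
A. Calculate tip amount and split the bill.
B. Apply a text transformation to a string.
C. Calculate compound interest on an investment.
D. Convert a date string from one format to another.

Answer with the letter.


Parameters date_string, input_format, output_format and return ["formatted_date"] fit: Convert a date string from one format to another.
D


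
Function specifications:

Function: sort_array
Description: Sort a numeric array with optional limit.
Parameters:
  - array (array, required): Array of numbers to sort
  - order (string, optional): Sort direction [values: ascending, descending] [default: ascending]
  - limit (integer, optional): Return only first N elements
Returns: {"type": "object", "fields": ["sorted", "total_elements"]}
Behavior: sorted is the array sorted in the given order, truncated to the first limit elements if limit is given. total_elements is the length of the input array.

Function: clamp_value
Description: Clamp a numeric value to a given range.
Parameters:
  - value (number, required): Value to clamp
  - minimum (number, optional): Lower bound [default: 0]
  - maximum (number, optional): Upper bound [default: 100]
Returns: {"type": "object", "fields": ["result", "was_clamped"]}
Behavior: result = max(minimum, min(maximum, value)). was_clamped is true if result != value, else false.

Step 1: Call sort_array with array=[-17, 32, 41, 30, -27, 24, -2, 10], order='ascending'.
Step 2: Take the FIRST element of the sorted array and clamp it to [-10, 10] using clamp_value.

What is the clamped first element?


Step 1: sort_array(order=ascending)
  sorted: [-27, -17, -2, 10, 24, 30, 32, 41]
  -> first element = -27
Step 2: clamp_value(value=-27, minimum=-10, maximum=10)
  result = max(-10, min(10, -27)) = max(-10, -27) = -10
  was_clamped = (-10 != -27) = true
  -> result = -10
-10


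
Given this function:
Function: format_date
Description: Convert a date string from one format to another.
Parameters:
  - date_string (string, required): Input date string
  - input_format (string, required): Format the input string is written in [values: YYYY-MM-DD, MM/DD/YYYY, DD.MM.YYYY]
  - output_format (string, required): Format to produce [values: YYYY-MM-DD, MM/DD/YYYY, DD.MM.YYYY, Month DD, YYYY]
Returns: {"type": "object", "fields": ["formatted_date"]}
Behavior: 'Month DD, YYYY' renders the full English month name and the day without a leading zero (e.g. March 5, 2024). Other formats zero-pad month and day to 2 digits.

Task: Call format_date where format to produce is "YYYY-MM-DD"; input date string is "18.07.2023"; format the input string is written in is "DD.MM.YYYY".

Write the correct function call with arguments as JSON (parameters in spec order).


Mapping each described value to its parameter name:
  'Format to produce' -> output_format = "YYYY-MM-DD"
  'Input date string' -> date_string = "18.07.2023"
  'Format the input string is written in' -> input_format = "DD.MM.YYYY"
format_date({"date_string": "18.07.2023", "input_format": "DD.MM.YYYY", "output_format": "YYYY-MM-DD"})


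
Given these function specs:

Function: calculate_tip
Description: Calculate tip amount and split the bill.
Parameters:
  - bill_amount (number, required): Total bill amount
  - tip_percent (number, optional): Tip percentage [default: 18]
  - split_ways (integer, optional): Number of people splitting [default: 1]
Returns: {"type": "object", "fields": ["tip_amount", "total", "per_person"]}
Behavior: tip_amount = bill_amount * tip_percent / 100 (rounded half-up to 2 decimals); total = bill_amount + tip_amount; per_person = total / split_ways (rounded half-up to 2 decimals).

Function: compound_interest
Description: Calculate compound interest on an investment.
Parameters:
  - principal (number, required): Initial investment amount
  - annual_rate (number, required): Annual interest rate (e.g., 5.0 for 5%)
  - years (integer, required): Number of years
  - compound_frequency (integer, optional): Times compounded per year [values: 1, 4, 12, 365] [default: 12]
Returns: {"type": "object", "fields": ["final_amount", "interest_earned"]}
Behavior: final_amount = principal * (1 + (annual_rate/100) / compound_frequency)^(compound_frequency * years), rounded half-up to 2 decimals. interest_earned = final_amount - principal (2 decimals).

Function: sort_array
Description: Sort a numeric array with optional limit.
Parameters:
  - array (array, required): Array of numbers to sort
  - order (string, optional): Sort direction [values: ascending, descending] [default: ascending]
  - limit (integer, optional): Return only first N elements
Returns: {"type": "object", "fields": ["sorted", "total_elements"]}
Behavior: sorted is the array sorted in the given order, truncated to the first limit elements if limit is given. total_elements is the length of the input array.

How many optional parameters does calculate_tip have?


Parameters of calculate_tip: bill_amount (required), tip_percent (optional), split_ways (optional)
Optional count:
2


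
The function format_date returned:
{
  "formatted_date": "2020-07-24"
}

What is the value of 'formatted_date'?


2020-07-24


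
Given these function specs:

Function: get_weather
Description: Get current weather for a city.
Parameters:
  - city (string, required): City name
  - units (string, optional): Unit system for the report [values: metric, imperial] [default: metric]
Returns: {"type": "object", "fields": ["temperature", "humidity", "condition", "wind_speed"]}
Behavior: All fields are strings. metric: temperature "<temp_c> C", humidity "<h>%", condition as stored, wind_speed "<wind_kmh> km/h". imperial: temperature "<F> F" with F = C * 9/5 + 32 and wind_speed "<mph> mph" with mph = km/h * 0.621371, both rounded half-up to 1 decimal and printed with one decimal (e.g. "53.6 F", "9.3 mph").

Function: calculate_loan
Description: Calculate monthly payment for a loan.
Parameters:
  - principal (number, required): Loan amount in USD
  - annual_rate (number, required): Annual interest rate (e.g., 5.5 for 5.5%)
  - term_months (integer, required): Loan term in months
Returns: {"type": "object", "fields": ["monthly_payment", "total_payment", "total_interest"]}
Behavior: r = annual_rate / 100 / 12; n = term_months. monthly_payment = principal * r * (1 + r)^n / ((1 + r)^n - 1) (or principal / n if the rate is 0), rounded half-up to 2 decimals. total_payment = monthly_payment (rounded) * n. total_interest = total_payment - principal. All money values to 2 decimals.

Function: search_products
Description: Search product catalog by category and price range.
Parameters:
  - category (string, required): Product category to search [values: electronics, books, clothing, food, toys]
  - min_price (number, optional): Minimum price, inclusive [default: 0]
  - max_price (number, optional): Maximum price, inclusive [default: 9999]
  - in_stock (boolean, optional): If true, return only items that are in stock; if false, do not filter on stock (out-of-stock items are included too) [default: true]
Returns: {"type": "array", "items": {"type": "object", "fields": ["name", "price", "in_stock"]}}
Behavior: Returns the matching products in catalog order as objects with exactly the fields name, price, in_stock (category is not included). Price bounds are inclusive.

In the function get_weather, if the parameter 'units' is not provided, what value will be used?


The get_weather spec declares:
  - units (string, optional): Unit system for the report [values: metric, imperial] [default: metric]
Default:
metric


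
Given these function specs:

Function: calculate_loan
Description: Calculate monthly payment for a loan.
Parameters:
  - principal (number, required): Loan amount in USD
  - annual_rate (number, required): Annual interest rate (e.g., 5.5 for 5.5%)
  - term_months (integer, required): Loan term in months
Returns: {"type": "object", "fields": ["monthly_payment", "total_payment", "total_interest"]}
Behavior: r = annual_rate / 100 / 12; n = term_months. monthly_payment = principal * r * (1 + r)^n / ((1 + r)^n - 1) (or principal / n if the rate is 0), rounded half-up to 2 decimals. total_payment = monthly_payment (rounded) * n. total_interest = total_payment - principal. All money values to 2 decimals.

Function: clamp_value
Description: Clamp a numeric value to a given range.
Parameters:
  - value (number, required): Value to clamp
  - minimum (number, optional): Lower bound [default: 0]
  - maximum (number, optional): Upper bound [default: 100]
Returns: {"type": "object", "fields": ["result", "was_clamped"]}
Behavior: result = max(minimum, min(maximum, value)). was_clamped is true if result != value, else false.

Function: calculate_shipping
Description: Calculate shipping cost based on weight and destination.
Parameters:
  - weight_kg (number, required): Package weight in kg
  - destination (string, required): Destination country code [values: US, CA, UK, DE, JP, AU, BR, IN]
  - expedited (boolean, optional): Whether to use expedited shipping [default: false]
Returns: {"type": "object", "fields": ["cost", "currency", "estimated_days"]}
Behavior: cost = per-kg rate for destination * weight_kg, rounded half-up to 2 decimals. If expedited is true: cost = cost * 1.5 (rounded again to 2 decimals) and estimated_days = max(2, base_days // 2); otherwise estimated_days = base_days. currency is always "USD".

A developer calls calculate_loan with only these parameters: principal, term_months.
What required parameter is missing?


Required parameters: principal, annual_rate, term_months
Provided: principal, term_months
Missing: annual_rate
annual_rate


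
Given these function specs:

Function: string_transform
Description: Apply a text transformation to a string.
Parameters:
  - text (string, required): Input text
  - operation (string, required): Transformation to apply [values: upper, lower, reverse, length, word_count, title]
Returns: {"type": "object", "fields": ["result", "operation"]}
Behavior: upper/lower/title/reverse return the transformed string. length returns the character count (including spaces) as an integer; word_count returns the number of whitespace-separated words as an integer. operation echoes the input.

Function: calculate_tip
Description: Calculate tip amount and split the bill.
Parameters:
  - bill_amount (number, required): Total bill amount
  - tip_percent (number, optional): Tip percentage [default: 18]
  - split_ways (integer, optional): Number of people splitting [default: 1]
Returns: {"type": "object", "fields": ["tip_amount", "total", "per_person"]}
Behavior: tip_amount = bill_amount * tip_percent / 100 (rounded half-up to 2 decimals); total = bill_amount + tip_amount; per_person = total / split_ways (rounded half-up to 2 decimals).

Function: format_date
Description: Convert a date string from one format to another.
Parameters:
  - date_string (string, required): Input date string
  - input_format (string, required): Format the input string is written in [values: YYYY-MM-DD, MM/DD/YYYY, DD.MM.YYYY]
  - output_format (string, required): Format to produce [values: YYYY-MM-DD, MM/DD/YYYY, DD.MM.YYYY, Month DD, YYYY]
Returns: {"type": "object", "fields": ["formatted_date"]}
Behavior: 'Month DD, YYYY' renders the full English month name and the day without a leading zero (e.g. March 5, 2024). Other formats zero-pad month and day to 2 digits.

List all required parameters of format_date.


Parameters of format_date and their required/optional flag:
  date_string: required
  input_format: required
  output_format: required
date_string, input_format, output_format


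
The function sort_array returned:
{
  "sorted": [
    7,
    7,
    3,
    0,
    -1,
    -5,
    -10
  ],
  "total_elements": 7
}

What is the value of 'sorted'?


[7, 7, 3, 0, -1, -5, -10]


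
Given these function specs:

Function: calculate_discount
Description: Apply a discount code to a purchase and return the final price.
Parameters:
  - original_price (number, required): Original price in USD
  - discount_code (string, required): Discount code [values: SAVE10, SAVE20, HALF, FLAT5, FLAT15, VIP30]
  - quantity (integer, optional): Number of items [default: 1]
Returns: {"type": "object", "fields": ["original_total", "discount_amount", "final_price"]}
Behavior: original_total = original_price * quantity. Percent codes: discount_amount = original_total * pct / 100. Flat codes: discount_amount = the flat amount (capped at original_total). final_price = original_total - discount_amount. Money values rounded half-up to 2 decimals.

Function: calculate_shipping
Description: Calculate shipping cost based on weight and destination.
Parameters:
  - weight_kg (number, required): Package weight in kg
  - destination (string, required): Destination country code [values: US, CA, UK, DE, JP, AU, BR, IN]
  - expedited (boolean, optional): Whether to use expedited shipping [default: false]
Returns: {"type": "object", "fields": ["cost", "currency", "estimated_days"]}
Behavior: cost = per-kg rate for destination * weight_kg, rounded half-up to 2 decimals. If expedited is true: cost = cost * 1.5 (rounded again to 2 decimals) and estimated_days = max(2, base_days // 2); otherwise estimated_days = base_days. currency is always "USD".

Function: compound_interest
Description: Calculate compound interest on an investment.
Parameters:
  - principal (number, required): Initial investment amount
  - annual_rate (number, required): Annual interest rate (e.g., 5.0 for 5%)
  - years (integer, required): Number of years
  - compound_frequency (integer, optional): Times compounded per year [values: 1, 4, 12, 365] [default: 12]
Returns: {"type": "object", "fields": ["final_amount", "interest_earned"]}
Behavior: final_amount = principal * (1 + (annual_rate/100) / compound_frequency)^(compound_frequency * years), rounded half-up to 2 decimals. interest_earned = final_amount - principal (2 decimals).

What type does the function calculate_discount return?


The calculate_discount spec declares Returns: {"type": "object", "fields": ["original_total", "discount_amount", "final_price"]}
Type:
object


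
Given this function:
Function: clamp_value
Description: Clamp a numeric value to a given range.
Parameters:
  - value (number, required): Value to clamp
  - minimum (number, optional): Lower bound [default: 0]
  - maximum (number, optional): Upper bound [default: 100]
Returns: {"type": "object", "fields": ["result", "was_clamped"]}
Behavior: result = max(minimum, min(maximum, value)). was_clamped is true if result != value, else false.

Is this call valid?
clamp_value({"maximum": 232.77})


Checking required parameters...
Missing required parameter: value
Invalid - missing required parameter 'value'


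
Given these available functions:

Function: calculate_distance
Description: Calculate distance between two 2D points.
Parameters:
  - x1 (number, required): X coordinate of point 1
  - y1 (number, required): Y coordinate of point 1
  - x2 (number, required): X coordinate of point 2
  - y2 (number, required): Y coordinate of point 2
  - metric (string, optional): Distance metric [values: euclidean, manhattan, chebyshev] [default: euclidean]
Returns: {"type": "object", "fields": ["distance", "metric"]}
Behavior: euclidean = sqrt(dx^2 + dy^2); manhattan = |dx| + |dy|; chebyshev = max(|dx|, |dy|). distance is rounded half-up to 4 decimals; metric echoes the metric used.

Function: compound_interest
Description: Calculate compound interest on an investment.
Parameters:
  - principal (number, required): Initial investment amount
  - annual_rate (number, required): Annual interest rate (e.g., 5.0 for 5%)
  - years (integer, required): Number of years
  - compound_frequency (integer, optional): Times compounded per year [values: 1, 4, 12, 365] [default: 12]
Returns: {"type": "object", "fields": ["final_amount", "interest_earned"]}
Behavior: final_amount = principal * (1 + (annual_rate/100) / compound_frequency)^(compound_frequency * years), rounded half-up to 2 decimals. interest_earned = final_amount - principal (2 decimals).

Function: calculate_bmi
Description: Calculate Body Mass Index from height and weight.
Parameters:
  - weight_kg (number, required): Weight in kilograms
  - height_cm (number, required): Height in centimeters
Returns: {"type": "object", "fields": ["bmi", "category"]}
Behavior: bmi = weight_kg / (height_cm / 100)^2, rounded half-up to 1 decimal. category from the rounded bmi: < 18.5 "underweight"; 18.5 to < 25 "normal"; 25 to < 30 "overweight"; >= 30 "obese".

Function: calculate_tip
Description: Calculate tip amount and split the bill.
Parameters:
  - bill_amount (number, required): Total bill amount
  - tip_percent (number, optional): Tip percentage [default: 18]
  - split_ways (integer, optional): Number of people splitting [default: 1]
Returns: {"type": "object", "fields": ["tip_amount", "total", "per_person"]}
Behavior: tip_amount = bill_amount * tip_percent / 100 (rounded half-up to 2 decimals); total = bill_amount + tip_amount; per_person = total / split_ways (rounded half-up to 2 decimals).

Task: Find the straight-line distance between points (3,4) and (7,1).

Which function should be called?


The task needs a function whose description is: Calculate distance between two 2D points.
calculate_distance


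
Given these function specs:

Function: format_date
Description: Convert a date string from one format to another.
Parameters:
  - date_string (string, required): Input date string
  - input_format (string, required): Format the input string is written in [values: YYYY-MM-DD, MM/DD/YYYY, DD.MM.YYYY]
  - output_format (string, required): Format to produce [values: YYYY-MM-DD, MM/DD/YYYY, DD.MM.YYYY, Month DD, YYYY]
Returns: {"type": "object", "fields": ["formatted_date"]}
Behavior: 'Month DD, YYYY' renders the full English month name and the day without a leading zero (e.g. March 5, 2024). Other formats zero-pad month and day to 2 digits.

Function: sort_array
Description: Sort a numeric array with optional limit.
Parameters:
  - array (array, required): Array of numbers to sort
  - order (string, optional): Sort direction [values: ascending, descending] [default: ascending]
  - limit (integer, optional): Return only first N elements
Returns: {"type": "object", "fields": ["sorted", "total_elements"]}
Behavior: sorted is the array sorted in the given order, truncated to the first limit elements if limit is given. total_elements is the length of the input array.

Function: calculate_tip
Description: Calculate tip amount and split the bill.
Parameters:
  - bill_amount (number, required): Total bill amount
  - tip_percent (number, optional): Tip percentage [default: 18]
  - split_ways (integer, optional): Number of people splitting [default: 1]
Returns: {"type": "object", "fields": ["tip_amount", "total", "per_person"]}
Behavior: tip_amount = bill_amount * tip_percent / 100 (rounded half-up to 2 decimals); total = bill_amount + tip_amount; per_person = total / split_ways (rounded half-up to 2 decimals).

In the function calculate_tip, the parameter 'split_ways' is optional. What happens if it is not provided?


The calculate_tip spec declares:
  - split_ways (integer, optional): Number of people splitting [default: 1]
It defaults to 1


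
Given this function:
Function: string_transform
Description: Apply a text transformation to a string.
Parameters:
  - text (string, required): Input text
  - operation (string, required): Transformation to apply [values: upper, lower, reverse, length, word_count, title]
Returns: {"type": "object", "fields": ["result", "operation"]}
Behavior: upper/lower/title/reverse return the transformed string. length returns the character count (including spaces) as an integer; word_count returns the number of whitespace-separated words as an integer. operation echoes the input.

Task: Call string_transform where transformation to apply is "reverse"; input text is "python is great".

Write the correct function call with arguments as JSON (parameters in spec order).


Mapping each described value to its parameter name:
  'Transformation to apply' -> operation = "reverse"
  'Input text' -> text = "python is great"
string_transform({"text": "python is great", "operation": "reverse"})


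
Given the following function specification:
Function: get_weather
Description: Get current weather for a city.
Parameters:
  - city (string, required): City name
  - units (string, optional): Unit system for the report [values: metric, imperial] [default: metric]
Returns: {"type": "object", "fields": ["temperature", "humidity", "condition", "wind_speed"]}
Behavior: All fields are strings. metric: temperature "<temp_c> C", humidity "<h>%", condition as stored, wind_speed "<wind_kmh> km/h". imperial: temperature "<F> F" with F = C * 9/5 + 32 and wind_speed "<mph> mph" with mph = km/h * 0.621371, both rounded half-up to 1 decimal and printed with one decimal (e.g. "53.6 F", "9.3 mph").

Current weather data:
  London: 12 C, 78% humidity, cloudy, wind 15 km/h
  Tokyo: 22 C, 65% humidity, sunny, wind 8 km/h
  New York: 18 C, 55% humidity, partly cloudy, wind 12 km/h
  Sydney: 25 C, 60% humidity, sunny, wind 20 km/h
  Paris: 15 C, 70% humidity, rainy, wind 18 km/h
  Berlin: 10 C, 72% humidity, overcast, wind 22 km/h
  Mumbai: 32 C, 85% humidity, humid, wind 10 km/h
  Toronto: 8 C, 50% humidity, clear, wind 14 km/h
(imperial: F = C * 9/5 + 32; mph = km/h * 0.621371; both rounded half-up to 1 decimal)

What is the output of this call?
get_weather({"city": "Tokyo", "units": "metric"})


Tokyo record: 22 C, 65%, sunny, 8 km/h
metric: report values as stored ('<temp_c> C', '<humidity>%', '<wind_kmh> km/h')
Output:
{"temperature": "22 C", "humidity": "65%", "condition": "sunny", "wind_speed": "8 km/h"}


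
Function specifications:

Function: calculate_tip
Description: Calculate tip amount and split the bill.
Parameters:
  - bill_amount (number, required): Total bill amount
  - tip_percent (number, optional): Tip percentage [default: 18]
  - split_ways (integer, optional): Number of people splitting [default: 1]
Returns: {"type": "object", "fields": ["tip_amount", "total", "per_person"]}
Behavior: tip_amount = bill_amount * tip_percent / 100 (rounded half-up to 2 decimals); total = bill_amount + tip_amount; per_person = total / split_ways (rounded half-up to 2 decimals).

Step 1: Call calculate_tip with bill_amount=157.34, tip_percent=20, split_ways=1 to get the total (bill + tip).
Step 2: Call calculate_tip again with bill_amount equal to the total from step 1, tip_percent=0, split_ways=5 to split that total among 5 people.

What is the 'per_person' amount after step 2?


Step 1: calculate_tip(bill_amount=157.34, tip_percent=20, split_ways=1)
  tip_amount = 157.34 * 20/100 = 31.468 -> 31.47
  total = 157.34 + 31.47 = 188.81
  per_person = 188.81 / 1 = 188.81 -> 188.81
  -> total = 188.81
Step 2: calculate_tip(bill_amount=188.81, tip_percent=0, split_ways=5)
  tip_amount = 188.81 * 0/100 = 0 -> 0.00
  total = 188.81 + 0.00 = 188.81
  per_person = 188.81 / 5 = 37.762 -> 37.76
  -> per_person = 37.76
$37.76


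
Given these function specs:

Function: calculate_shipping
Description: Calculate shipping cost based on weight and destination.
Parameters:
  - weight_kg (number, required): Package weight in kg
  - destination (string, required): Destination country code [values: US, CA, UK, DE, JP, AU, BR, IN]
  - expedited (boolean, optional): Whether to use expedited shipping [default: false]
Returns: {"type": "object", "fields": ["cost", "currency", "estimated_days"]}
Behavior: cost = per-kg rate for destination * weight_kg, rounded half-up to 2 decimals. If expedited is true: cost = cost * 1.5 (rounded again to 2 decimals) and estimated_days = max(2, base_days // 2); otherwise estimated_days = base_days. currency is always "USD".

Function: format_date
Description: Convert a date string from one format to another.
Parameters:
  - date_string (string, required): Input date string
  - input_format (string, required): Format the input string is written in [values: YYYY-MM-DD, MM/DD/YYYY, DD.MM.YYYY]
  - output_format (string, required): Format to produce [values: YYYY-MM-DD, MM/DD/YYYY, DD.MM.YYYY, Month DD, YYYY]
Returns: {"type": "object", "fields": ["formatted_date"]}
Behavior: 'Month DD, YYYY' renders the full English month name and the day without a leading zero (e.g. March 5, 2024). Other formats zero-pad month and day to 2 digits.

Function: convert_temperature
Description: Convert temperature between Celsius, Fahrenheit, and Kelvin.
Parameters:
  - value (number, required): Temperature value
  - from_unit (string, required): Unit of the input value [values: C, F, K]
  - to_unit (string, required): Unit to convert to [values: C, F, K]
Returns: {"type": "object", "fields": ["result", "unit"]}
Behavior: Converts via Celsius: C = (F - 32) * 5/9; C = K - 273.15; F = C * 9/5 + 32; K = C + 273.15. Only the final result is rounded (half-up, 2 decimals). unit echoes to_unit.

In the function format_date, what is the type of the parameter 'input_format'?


The format_date spec declares:
  - input_format (string, required): Format the input string is written in [values: YYYY-MM-DD, MM/DD/YYYY, DD.MM.YYYY]
Type:
string


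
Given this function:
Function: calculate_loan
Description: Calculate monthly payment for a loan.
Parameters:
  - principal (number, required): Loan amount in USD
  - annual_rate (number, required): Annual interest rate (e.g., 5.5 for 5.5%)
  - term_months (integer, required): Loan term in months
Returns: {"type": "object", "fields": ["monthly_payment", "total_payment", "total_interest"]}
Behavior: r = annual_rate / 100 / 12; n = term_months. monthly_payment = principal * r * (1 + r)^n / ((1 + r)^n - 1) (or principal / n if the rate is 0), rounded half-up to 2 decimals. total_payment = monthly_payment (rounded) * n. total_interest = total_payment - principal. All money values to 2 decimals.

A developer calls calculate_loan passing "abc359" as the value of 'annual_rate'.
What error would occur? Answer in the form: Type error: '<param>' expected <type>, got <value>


Spec: 'annual_rate' is declared as number; "abc359" is a string.
Type error: 'annual_rate' expected number, got "abc359"


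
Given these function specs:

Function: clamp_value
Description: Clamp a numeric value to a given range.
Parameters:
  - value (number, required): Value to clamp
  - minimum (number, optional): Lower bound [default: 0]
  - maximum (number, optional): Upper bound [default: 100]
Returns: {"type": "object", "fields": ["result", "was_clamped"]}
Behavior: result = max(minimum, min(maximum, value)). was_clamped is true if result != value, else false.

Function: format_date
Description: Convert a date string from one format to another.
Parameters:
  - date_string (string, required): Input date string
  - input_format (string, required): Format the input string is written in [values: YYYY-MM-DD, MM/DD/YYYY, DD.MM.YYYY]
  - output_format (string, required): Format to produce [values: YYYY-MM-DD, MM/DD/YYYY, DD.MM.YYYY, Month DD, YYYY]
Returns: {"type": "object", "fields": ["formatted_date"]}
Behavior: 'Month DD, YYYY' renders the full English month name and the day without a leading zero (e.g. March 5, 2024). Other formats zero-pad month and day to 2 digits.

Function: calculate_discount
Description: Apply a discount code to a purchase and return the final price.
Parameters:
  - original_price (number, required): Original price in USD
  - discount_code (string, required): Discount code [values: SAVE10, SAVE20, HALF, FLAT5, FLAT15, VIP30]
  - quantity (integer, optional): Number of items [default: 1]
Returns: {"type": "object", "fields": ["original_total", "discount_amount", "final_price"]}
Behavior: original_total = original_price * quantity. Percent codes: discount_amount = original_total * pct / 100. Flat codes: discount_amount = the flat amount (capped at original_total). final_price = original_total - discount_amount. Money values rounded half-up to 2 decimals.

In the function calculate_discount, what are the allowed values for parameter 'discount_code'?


The calculate_discount spec declares:
  - discount_code (string, required): Discount code [values: SAVE10, SAVE20, HALF, FLAT5, FLAT15, VIP30]
Allowed values:
SAVE10, SAVE20, HALF, FLAT5, FLAT15, VIP30


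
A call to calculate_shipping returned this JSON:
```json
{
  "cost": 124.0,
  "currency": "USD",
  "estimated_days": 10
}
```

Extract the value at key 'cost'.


124.0


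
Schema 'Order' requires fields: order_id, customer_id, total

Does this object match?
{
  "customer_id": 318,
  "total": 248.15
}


Checking required fields...
Missing: order_id
Invalid - missing required field 'order_id'


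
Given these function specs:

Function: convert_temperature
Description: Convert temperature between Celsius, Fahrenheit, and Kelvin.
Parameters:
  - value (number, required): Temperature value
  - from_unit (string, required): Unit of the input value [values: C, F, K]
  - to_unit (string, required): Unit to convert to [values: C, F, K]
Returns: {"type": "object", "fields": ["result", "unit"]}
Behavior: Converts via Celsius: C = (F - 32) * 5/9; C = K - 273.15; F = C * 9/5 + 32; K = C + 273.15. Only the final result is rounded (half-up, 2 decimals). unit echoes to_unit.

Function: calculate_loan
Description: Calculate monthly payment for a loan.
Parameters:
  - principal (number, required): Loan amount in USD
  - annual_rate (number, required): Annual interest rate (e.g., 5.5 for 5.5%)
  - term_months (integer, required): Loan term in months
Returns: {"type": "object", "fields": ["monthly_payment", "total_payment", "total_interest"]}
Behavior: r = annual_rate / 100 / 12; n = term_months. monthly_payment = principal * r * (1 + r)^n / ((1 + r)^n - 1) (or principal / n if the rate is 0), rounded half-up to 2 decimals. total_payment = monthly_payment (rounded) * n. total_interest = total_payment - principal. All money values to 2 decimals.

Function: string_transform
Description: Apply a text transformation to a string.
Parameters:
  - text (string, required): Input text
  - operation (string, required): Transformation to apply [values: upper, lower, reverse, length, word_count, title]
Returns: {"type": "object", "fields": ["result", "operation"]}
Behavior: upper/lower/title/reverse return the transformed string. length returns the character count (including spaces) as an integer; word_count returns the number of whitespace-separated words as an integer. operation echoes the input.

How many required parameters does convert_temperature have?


Parameters of convert_temperature: value (required), from_unit (required), to_unit (required)
Required count:
3


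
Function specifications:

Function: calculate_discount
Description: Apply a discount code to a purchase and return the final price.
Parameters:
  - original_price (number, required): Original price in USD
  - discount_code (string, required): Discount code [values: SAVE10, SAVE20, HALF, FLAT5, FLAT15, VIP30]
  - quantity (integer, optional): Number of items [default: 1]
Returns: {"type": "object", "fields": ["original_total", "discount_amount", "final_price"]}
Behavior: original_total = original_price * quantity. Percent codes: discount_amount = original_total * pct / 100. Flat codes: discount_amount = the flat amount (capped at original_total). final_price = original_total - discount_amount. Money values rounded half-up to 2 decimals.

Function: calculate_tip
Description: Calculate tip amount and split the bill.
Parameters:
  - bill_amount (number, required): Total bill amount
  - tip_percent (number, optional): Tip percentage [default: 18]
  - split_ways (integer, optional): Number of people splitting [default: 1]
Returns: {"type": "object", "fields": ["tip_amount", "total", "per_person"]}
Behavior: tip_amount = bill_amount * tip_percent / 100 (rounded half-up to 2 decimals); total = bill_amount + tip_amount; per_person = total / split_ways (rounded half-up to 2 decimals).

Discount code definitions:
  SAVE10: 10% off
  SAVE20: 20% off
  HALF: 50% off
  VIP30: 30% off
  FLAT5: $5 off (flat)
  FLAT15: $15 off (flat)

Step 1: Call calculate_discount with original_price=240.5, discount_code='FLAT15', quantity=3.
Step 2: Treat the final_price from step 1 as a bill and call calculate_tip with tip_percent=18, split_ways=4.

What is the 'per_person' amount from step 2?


Step 1: calculate_discount(original_price=240.5, discount_code=FLAT15, quantity=3)
  original_total = 240.5 * 3 = 721.50
  FLAT15 = $15 flat: discount_amount = min(15.00, 721.50) = 15.00
  final_price = 721.50 - 15.00 = 706.50
  -> final_price = 706.50
Step 2: calculate_tip(bill_amount=706.5, tip_percent=18, split_ways=4)
  tip_amount = 706.5 * 18/100 = 127.17 -> 127.17
  total = 706.5 + 127.17 = 833.67
  per_person = 833.67 / 4 = 208.4175 -> 208.42
  -> per_person = 208.42
$208.42


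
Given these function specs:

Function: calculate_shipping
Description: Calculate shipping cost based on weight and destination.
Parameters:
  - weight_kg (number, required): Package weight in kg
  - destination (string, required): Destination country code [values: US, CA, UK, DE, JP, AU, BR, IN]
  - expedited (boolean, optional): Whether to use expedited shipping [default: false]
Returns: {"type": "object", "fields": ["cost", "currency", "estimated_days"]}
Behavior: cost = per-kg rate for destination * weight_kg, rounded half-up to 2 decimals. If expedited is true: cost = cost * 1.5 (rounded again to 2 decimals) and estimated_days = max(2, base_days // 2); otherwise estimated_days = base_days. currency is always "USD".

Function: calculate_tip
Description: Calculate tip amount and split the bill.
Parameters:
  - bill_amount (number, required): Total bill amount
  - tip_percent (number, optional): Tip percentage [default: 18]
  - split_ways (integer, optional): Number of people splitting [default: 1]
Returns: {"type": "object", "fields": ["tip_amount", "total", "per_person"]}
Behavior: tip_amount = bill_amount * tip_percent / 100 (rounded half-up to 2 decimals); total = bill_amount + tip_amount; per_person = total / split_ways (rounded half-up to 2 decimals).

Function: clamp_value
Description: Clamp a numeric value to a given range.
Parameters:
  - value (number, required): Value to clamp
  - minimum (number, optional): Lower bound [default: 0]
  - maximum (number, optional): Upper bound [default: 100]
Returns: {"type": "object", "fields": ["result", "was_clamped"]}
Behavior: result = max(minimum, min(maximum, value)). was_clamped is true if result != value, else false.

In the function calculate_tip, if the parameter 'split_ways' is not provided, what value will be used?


The calculate_tip spec declares:
  - split_ways (integer, optional): Number of people splitting [default: 1]
Default:
1
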